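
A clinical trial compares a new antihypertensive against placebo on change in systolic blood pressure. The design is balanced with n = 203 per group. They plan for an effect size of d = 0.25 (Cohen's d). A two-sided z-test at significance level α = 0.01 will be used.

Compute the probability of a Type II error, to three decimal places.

Noncentrality parameter: δ = d·√(n/2) = 0.25 × √(203/2) = 2.5187
Two-sided α = 0.01 → critical value z_{0.005} = 2.576.
Power = Φ(δ − 2.576) + Φ(−δ − 2.576) = Φ(-0.057) + Φ(-5.095) = 0.4772 + 0.0000 = 0.4772.
Type II error: β = 1 − power = 1 − 0.4772 = 0.5228.

β ≈ 0.523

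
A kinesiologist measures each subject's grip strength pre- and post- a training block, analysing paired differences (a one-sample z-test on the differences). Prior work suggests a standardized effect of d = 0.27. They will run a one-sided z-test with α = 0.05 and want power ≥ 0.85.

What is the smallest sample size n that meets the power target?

n = 99

For power 0.85 need Φ(δ − z_{0.05}) = 0.85, so δ = z_{0.05} + z_{0.15} = 1.645 + 1.036 = 2.681.
δ = d·√n ⇒ n = (δ/d)² = (2.681 / 0.27)² = 98.62.
Rounding up, n = 99.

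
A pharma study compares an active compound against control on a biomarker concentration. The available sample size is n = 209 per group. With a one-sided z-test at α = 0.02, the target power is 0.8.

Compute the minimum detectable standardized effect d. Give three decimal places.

Need Φ(δ − 2.054) = 0.8, so δ = 2.054 + 0.842 = 2.895.
δ = d·√(n/2) ⇒ d = δ/√(n/2) = 2.895/√(209/2) = 0.2832.

d ≈ 0.283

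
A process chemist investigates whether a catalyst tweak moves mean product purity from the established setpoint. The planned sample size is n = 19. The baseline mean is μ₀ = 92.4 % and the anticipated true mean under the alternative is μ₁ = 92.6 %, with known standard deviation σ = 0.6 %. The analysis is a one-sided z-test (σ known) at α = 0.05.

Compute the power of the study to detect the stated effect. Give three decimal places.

Power ≈ 0.424

Standardized effect: d = |μ₁ − μ₀| / σ = |92.6 − 92.4| / 0.6 = 0.3333
Noncentrality parameter: δ = d·√n = 0.3333 × √19 = 1.4530
Critical value for a one-sided test at α = 0.05: z_α = 1.645.
Power = P(Z > 1.645 − δ) = Φ(-0.192) = 0.4239.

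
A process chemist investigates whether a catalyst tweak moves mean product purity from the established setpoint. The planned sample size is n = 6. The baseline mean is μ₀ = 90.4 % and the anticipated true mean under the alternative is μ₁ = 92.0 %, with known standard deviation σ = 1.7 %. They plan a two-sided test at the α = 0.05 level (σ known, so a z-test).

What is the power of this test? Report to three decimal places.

Standardized effect: d = |μ₁ − μ₀| / σ = |92.0 − 90.4| / 1.7 = 0.9412
Noncentrality parameter: δ = d·√n = 0.9412 × √6 = 2.3054
Two-sided α = 0.05 → critical value z_{0.025} = 1.960.
Power = Φ(δ − 1.960) + Φ(−δ − 1.960) = Φ(0.345) + Φ(-4.265) = 0.6351 + 0.0000 = 0.6351.

Power ≈ 0.635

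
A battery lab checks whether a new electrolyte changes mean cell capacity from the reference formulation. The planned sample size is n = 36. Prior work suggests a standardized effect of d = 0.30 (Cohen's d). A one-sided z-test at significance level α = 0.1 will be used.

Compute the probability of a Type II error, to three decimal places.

Noncentrality parameter: δ = d·√n = 0.30 × √36 = 1.8000
Critical value for a one-sided test at α = 0.1: z_α = 1.282.
Power = Φ(δ − 1.282) = Φ(0.518) = 0.6979.
Type II error: β = 1 − power = 1 − 0.6979 = 0.3021.

β ≈ 0.302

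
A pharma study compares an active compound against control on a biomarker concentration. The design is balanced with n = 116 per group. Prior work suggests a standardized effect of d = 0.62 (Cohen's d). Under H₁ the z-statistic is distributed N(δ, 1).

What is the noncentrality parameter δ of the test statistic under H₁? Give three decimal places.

δ ≈ 4.722

δ = d·√(n/2) = 0.62 × √(116/2) = 4.7218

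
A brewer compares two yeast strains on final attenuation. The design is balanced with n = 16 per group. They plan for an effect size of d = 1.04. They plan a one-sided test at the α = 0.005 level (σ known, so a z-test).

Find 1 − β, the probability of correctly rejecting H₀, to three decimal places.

Noncentrality parameter: δ = d·√(n/2) = 1.04 × √(16/2) = 2.9416
Critical value for a one-sided test at α = 0.005: z_α = 2.576.
Power = Φ(δ − 2.576) = Φ(0.366) = 0.6427.

Power ≈ 0.643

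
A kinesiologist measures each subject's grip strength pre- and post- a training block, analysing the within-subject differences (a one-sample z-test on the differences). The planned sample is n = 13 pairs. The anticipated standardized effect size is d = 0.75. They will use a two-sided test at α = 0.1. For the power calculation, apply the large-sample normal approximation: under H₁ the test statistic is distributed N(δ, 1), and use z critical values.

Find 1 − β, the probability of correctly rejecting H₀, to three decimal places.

Noncentrality parameter: δ = d·√n = 0.75 × √13 = 2.7042
Critical value for a two-sided test at α = 0.1: z_{α/2} = 1.645.
Power = Φ(δ − 1.645) + Φ(−δ − 1.645) = Φ(1.059) + Φ(-4.349) = 0.8553 + 0.0000 = 0.8553.

Power ≈ 0.855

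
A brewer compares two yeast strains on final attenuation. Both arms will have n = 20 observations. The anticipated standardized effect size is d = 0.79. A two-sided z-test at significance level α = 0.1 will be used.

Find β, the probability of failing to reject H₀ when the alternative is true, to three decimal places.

β ≈ 0.197

Noncentrality parameter: δ = d·√(n/2) = 0.79 × √(20/2) = 2.4982
Two-sided α = 0.1 → critical value z_{0.05} = 1.645.
Power = Φ(δ − 1.645) + Φ(−δ − 1.645) = Φ(0.853) + Φ(-4.143) = 0.8033 + 0.0000 = 0.8033.
Type II error: β = 1 − power = 1 − 0.8033 = 0.1967.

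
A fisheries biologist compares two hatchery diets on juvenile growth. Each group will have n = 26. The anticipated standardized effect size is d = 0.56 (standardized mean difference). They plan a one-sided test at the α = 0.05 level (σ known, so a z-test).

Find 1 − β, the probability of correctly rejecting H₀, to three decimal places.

Noncentrality parameter: λ = d·√(n/2) = 0.56 × √(26/2) = 2.0191
Critical value for a one-sided test at α = 0.05: z_α = 1.645.
Power = Φ(λ − 1.645) = Φ(0.374) = 0.6459.

Power ≈ 0.646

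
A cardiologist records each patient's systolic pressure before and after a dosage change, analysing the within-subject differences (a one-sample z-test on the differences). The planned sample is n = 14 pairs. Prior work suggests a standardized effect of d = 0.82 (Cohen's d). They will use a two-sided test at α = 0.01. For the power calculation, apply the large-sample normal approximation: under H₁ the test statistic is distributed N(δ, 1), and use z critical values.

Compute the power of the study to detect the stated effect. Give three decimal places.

Noncentrality parameter: δ = d·√n = 0.82 × √14 = 3.0682
Two-sided α = 0.01 → critical value z_{0.005} = 2.576.
Power = Φ(δ − 2.576) + Φ(−δ − 2.576) = Φ(0.492) + Φ(-5.644) = 0.6888 + 0.0000 = 0.6888.

Power ≈ 0.689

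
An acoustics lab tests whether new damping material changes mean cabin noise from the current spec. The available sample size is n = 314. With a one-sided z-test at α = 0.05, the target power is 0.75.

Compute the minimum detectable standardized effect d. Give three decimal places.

Need Φ(δ − 1.645) = 0.75, so δ = 1.645 + 0.674 = 2.319.
δ = d·√n ⇒ d = δ/√n = 2.319/√314 = 0.1309.

d ≈ 0.131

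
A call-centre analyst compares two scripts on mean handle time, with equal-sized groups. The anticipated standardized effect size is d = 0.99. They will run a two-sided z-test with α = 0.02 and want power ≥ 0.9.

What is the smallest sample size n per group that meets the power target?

n = 27 per group

Set Φ(δ − 2.326) = 0.9; then δ − 2.326 = Φ⁻¹(0.9) = 1.282, giving δ = 3.608.
(The Φ(−δ − z_{α/2}) term is vanishingly small for δ > 0 and is dropped in the standard sample-size formula.)
δ = d·√(n/2) ⇒ n = 2(δ/d)² = 2 × (3.608 / 0.99)² = 26.56.
Rounding up, n = 27 per group.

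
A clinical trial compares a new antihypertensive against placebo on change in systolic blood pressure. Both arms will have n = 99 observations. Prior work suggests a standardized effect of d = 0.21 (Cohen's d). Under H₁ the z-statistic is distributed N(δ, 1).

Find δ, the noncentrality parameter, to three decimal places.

δ = d·√(n/2) = 0.21 × √(99/2) = 1.4775

δ ≈ 1.477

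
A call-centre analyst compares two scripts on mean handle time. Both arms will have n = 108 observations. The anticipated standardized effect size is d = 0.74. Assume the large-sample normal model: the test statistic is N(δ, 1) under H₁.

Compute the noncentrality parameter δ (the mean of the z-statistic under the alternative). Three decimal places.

δ ≈ 5.438

The noncentrality parameter scales effect size by the design's sample-size factor: δ = d·√(n/2) = 0.74 × √(108/2) = 5.4379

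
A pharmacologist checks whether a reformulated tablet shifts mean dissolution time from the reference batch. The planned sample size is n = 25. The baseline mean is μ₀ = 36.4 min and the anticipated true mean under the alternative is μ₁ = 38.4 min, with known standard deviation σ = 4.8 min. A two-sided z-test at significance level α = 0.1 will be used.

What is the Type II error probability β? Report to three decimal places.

Standardized effect: d = |μ₁ − μ₀| / σ = |38.4 − 36.4| / 4.8 = 0.4167
Noncentrality parameter: λ = d·√n = 0.4167 × √25 = 2.0833
Critical value for a two-sided test at α = 0.1: z_{α/2} = 1.645.
Power = Φ(λ − 1.645) + Φ(−λ − 1.645) = Φ(0.438) + Φ(-3.728) = 0.6695 + 0.0001 = 0.6696.
Type II error: β = 1 − power = 1 − 0.6696 = 0.3304.

β ≈ 0.330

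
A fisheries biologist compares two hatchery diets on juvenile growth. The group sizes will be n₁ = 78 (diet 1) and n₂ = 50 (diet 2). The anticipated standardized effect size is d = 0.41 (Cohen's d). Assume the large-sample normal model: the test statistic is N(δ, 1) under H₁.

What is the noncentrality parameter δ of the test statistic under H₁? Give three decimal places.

δ = d / √(1/n₁ + 1/n₂) = 0.41 / √(1/78 + 1/50) = 2.2631

δ ≈ 2.263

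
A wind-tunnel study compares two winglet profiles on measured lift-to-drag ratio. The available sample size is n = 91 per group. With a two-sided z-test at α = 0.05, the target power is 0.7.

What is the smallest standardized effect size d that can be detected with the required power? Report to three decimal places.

Required noncentrality: δ = z_{0.025} + z_{0.30} = 1.960 + 0.524 = 2.484.
(Lower-tail contribution to power is negligible for δ > 0.)
δ = d·√(n/2) ⇒ d = δ/√(n/2) = 2.484/√(91/2) = 0.3683.

d ≈ 0.368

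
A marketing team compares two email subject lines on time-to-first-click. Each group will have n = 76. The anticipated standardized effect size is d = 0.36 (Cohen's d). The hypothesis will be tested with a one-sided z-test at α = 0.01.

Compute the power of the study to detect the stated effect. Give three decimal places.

Power ≈ 0.457

Noncentrality parameter: δ = d·√(n/2) = 0.36 × √(76/2) = 2.2192
Critical value for a one-sided test at α = 0.01: z_α = 2.326.
Power = P(Z > 2.326 − δ) = Φ(-0.107) = 0.4573.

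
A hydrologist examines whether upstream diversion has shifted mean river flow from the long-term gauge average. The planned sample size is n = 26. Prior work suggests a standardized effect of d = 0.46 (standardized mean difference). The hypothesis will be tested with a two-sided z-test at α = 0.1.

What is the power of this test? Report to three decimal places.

Noncentrality parameter: δ = d·√n = 0.46 × √26 = 2.3455
Two-sided α = 0.1 → critical value z_{0.05} = 1.645.
Power = Φ(δ − 1.645) + Φ(−δ − 1.645) = Φ(0.701) + Φ(-3.990) = 0.7583 + 0.0000 = 0.7583.

Power ≈ 0.758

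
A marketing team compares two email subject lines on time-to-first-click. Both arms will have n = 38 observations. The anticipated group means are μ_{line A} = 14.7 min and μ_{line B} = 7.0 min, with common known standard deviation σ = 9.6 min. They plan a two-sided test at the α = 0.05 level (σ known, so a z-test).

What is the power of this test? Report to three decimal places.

Power ≈ 0.938

Standardized effect: d = |μ_{line A} − μ_{line B}| / σ = |14.7 − 7.0| / 9.6 = 0.8021
Noncentrality parameter: δ = d·√(n/2) = 0.8021 × √(38/2) = 3.4962
Critical value for a two-sided test at α = 0.05: z_{α/2} = 1.960.
Power = Φ(δ − 1.960) + Φ(−δ − 1.960) = Φ(1.536) + Φ(-5.456) = 0.9378 + 0.0000 = 0.9378.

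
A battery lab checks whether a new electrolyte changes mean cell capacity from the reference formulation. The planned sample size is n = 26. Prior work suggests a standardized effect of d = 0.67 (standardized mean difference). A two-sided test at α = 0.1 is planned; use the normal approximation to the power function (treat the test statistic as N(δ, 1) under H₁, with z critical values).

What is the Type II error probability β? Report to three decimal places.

Noncentrality parameter: δ = d·√n = 0.67 × √26 = 3.4163
Two-sided α = 0.1 → critical value z_{0.05} = 1.645.
Power = Φ(δ − 1.645) + Φ(−δ − 1.645) = Φ(1.771) + Φ(-5.061) = 0.9618 + 0.0000 = 0.9618.
Type II error: β = 1 − power = 1 − 0.9618 = 0.0382.

β ≈ 0.038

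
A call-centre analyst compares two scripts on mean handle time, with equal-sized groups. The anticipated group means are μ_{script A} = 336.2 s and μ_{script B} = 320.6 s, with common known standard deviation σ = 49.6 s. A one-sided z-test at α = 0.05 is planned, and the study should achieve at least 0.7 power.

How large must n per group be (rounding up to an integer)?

n = 96 per group

Standardized effect: d = |μ_{script A} − μ_{script B}| / σ = |336.2 − 320.6| / 49.6 = 0.3145
For power 0.7 need Φ(δ − z_{0.05}) = 0.7, so δ = z_{0.05} + z_{0.30} = 1.645 + 0.524 = 2.169.
δ = d·√(n/2) ⇒ n = 2(δ/d)² = 2 × (2.169 / 0.3145)² = 95.14.
Round up to the next whole unit.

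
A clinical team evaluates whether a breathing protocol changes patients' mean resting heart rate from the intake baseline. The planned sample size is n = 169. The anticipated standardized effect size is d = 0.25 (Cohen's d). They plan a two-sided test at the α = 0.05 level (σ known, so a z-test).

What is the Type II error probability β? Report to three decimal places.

β ≈ 0.099

Noncentrality parameter: δ = d·√n = 0.25 × √169 = 3.2500
Critical value for a two-sided test at α = 0.05: z_{α/2} = 1.960.
Power = Φ(δ − 1.960) + Φ(−δ − 1.960) = Φ(1.290) + Φ(-5.210) = 0.9015 + 0.0000 = 0.9015.
Type II error: β = 1 − power = 1 − 0.9015 = 0.0985.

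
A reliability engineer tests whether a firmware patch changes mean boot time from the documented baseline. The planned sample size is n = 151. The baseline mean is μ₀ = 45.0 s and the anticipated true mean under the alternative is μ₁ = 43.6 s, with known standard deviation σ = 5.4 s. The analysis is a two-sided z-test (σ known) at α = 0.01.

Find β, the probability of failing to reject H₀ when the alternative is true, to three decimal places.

β ≈ 0.271

Standardized effect: d = |μ₁ − μ₀| / σ = |43.6 − 45.0| / 5.4 = 0.2593
Noncentrality parameter: δ = d·√n = 0.2593 × √151 = 3.1858
Critical value for a two-sided test at α = 0.01: z_{α/2} = 2.576.
Power = Φ(δ − 2.576) + Φ(−δ − 2.576) = Φ(0.610) + Φ(-5.762) = 0.7291 + 0.0000 = 0.7291.
Type II error: β = 1 − power = 1 − 0.7291 = 0.2709.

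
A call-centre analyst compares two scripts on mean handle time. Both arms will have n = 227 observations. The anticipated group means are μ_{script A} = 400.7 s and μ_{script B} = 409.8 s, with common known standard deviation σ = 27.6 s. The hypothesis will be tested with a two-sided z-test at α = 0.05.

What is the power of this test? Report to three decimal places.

Power ≈ 0.940

Standardized effect: d = |μ_{script A} − μ_{script B}| / σ = |400.7 − 409.8| / 27.6 = 0.3297
Noncentrality parameter: δ = d·√(n/2) = 0.3297 × √(227/2) = 3.5126
Two-sided α = 0.05 → critical value z_{0.025} = 1.960.
Power = Φ(δ − 1.960) + Φ(−δ − 1.960) = Φ(1.553) + Φ(-5.473) = 0.9397 + 0.0000 = 0.9397.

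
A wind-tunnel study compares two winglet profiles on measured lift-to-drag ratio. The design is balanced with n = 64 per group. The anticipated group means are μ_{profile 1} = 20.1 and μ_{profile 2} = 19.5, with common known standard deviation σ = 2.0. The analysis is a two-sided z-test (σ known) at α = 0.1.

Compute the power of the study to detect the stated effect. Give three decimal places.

Power ≈ 0.521

Standardized effect: d = |μ_{profile 1} − μ_{profile 2}| / σ = |20.1 − 19.5| / 2.0 = 0.3000
Noncentrality parameter: δ = d·√(n/2) = 0.3000 × √(64/2) = 1.6971
Two-sided α = 0.1 → critical value z_{0.05} = 1.645.
Power = Φ(δ − 1.645) + Φ(−δ − 1.645) = Φ(0.052) + Φ(-3.342) = 0.5208 + 0.0004 = 0.5212.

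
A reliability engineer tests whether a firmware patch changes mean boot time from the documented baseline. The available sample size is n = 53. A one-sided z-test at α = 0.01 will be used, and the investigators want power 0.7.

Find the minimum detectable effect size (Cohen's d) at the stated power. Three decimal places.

d ≈ 0.392

Need Φ(δ − 2.326) = 0.7, so δ = 2.326 + 0.524 = 2.851.
δ = d·√n ⇒ d = δ/√n = 2.851/√53 = 0.3916.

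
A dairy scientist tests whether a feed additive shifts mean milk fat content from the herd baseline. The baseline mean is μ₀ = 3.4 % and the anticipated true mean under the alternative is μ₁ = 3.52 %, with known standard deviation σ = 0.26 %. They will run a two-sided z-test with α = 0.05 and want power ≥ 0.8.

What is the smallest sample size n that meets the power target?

Standardized effect: d = |μ₁ − μ₀| / σ = |3.52 − 3.4| / 0.26 = 0.4615
For power 0.8 need Φ(δ − z_{0.025}) = 0.8, so δ = z_{0.025} + z_{0.20} = 1.960 + 0.842 = 2.802.
(The Φ(−δ − z_{α/2}) term is vanishingly small for δ > 0 and is dropped in the standard sample-size formula.)
δ = d·√n ⇒ n = (δ/d)² = (2.802 / 0.4615)² = 36.85.
Round up to the next whole unit.

n = 37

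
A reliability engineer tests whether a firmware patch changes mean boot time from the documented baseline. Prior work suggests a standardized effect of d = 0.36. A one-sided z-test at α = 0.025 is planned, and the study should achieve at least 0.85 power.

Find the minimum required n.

n = 70

For power 0.85 need Φ(δ − z_{0.025}) = 0.85, so δ = z_{0.025} + z_{0.15} = 1.960 + 1.036 = 2.996.
δ = d·√n ⇒ n = (δ/d)² = (2.996 / 0.36)² = 69.28.
Rounding up, n = 70.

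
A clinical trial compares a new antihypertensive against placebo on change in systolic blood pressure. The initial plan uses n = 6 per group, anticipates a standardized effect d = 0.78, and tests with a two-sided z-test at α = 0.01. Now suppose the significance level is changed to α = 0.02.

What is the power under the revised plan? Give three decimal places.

δ = d·√(n/2) = 0.78 × √(6/2) = 1.3510 (unchanged). New critical value: z_{0.01} = 2.326.
Revised power = Φ(δ − 2.326) + Φ(−δ − 2.326) = Φ(-0.975) + Φ(-3.677) = 0.1647 + 0.0001 = 0.1648.

Power ≈ 0.165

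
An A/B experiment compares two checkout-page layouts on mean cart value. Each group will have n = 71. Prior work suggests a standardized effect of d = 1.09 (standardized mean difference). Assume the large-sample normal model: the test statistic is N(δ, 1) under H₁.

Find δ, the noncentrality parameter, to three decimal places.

δ ≈ 6.494

The noncentrality parameter scales effect size by the design's sample-size factor: δ = d·√(n/2) = 1.09 × √(71/2) = 6.4944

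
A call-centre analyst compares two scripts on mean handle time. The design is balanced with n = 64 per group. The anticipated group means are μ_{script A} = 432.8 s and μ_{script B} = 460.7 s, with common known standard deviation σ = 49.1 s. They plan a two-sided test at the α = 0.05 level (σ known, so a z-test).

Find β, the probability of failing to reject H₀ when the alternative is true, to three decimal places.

β ≈ 0.105

Standardized effect: d = |μ_{script A} − μ_{script B}| / σ = |432.8 − 460.7| / 49.1 = 0.5682
Noncentrality parameter: λ = d·√(n/2) = 0.5682 × √(64/2) = 3.2144
Critical value for a two-sided test at α = 0.05: z_{α/2} = 1.960.
Power = Φ(λ − 1.960) + Φ(−λ − 1.960) = Φ(1.254) + Φ(-5.174) = 0.8952 + 0.0000 = 0.8952.
Type II error: β = 1 − power = 1 − 0.8952 = 0.1048.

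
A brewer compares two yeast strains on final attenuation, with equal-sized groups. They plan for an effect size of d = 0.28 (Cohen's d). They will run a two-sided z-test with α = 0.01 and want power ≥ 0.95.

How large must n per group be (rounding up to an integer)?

For power 0.95 need Φ(δ − z_{0.005}) = 0.95, so δ = z_{0.005} + z_{0.05} = 2.576 + 1.645 = 4.221.
(Ignoring the negligible lower-tail rejection probability gives the usual closed-form inversion.)
δ = d·√(n/2) ⇒ n = 2(δ/d)² = 2 × (4.221 / 0.28)² = 454.44.
Rounding up, n = 455 per group.

n = 455 per group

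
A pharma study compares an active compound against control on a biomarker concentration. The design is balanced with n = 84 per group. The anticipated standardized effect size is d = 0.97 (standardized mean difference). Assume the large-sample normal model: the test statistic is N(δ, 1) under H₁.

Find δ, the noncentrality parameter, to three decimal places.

δ ≈ 6.286

The noncentrality parameter scales effect size by the design's sample-size factor: δ = d·√(n/2) = 0.97 × √(84/2) = 6.2863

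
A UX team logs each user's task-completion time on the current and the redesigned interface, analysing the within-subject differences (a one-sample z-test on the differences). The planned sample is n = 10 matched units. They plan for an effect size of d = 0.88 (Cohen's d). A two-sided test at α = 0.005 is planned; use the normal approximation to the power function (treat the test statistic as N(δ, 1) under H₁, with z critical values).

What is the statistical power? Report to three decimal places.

Noncentrality parameter: δ = d·√n = 0.88 × √10 = 2.7828
Two-sided α = 0.005 → critical value z_{0.0025} = 2.807.
Power = Φ(δ − 2.807) + Φ(−δ − 2.807) = Φ(-0.024) + Φ(-5.590) = 0.4903 + 0.0000 = 0.4903.

Power ≈ 0.490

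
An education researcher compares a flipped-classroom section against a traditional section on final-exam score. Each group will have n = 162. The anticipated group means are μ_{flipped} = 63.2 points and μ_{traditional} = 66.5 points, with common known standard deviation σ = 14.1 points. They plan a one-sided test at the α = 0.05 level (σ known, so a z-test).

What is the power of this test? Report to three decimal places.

Power ≈ 0.678

Standardized effect: d = |μ_{flipped} − μ_{traditional}| / σ = |63.2 − 66.5| / 14.1 = 0.2340
Noncentrality parameter: δ = d·√(n/2) = 0.2340 × √(162/2) = 2.1064
One-sided α = 0.05 → critical value z_{0.05} = 1.645.
Power = Φ(δ − 1.645) = Φ(0.462) = 0.6778.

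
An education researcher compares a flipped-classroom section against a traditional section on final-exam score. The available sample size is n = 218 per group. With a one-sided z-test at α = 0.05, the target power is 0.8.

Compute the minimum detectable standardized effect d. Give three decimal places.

Need Φ(δ − 1.645) = 0.8, so δ = 1.645 + 0.842 = 2.486.
δ = d·√(n/2) ⇒ d = δ/√(n/2) = 2.486/√(218/2) = 0.2382.

d ≈ 0.238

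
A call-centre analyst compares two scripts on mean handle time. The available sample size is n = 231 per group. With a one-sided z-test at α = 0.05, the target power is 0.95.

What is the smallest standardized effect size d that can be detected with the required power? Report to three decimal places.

d ≈ 0.306

Need Φ(δ − 1.645) = 0.95, so δ = 1.645 + 1.645 = 3.290.
δ = d·√(n/2) ⇒ d = δ/√(n/2) = 3.290/√(231/2) = 0.3061.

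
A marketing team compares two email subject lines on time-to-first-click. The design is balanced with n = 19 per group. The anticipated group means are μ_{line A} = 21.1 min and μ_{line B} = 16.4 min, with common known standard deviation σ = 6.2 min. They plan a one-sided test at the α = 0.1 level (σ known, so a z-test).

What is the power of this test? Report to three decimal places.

Power ≈ 0.854

Standardized effect: d = |μ_{line A} − μ_{line B}| / σ = |21.1 − 16.4| / 6.2 = 0.7581
Noncentrality parameter: δ = d·√(n/2) = 0.7581 × √(19/2) = 2.3365
Critical value for a one-sided test at α = 0.1: z_α = 1.282.
Power = Φ(δ − 1.282) = Φ(1.055) = 0.8543.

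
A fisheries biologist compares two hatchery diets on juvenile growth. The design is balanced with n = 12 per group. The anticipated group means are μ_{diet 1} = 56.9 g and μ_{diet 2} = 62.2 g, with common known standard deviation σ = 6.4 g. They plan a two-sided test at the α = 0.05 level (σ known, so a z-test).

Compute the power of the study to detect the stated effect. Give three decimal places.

Standardized effect: d = |μ_{diet 1} − μ_{diet 2}| / σ = |56.9 − 62.2| / 6.4 = 0.8281
Noncentrality parameter: λ = d·√(n/2) = 0.8281 × √(12/2) = 2.0285
Two-sided α = 0.05 → critical value z_{0.025} = 1.960.
Power = Φ(λ − 1.960) + Φ(−λ − 1.960) = Φ(0.069) + Φ(-3.988) = 0.5273 + 0.0000 = 0.5273.

Power ≈ 0.527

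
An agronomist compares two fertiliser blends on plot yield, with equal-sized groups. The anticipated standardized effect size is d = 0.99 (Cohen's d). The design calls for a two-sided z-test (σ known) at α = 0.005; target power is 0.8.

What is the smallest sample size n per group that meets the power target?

For power 0.8 need Φ(δ − z_{0.0025}) = 0.8, so δ = z_{0.0025} + z_{0.20} = 2.807 + 0.842 = 3.649.
(For δ > 0 the lower-tail rejection region contributes negligibly to power, so the one-term inversion is standard.)
δ = d·√(n/2) ⇒ n = 2(δ/d)² = 2 × (3.649 / 0.99)² = 27.17.
Rounding up, n = 28 per group.

n = 28 per group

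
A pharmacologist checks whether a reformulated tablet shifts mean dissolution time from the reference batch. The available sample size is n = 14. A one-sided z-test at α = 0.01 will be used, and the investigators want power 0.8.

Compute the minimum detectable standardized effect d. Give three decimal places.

Need Φ(δ − 2.326) = 0.8, so δ = 2.326 + 0.842 = 3.168.
δ = d·√n ⇒ d = δ/√n = 3.168/√14 = 0.8467.

d ≈ 0.847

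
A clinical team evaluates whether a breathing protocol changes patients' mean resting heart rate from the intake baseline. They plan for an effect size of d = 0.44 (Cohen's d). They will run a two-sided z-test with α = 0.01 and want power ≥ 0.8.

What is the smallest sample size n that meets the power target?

n = 61

Set Φ(δ − 2.576) = 0.8; then δ − 2.576 = Φ⁻¹(0.8) = 0.842, giving δ = 3.417.
(The Φ(−δ − z_{α/2}) term is vanishingly small for δ > 0 and is dropped in the standard sample-size formula.)
δ = d·√n ⇒ n = (δ/d)² = (3.417 / 0.44)² = 60.33.
Round up to the next whole unit.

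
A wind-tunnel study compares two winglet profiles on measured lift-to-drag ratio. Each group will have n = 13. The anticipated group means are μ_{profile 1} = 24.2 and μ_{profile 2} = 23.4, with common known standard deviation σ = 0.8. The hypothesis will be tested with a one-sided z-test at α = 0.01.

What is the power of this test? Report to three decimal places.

Standardized effect: d = |μ_{profile 1} − μ_{profile 2}| / σ = |24.2 − 23.4| / 0.8 = 1.0000
Noncentrality parameter: δ = d·√(n/2) = 1.0000 × √(13/2) = 2.5495
One-sided α = 0.01 → critical value z_{0.01} = 2.326.
Power = P(Z > 2.326 − δ) = Φ(0.223) = 0.5883.

Power ≈ 0.588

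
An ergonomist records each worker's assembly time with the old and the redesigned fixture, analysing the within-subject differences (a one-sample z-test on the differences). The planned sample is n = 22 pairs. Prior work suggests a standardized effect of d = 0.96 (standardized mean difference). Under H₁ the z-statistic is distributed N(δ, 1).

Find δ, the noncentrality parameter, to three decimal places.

The noncentrality parameter scales effect size by the design's sample-size factor: δ = d·√n = 0.96 × √22 = 4.5028

δ ≈ 4.503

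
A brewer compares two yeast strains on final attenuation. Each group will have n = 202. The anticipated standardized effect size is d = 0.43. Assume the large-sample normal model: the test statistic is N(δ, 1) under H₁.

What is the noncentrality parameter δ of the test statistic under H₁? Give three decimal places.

δ ≈ 4.321

δ = d·√(n/2) = 0.43 × √(202/2) = 4.3214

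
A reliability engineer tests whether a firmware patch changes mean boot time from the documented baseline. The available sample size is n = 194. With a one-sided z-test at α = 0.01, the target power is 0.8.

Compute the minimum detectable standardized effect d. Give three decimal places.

Required noncentrality: δ = z_{0.01} + z_{0.20} = 2.326 + 0.842 = 3.168.
δ = d·√n ⇒ d = δ/√n = 3.168/√194 = 0.2274.

d ≈ 0.227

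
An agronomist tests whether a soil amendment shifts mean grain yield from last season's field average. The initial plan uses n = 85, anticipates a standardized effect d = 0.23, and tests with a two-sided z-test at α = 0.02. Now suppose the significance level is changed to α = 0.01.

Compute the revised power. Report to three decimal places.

δ = d·√n = 0.23 × √85 = 2.1205 (unchanged). New critical value: z_{0.005} = 2.576.
Revised power = Φ(δ − 2.576) + Φ(−δ − 2.576) = Φ(-0.455) + Φ(-4.696) = 0.3244 + 0.0000 = 0.3244.

Power ≈ 0.324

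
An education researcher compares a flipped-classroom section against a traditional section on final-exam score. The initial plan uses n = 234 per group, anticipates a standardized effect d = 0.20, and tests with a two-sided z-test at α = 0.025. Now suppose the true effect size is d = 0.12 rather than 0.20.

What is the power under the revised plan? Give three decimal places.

With d = 0.12: δ = d·√(n/2) = 0.12 × √(234/2) = 1.2980. Critical value z_{0.0125} = 2.241.
Revised power = Φ(δ − 2.241) + Φ(−δ − 2.241) = Φ(-0.943) + Φ(-3.539) = 0.1727 + 0.0002 = 0.1729.

Power ≈ 0.173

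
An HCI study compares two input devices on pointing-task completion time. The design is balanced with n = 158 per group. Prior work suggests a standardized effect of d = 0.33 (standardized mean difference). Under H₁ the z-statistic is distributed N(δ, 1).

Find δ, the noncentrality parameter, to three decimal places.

The noncentrality parameter scales effect size by the design's sample-size factor: δ = d·√(n/2) = 0.33 × √(158/2) = 2.9331

δ ≈ 2.933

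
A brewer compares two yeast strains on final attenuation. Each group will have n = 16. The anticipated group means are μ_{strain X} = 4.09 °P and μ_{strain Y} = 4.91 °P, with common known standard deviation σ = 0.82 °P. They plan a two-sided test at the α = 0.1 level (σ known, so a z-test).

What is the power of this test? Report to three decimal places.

Standardized effect: d = |μ_{strain X} − μ_{strain Y}| / σ = |4.09 − 4.91| / 0.82 = 1.0000
Noncentrality parameter: δ = d·√(n/2) = 1.0000 × √(16/2) = 2.8284
Critical value for a two-sided test at α = 0.1: z_{α/2} = 1.645.
Power = Φ(δ − 1.645) + Φ(−δ − 1.645) = Φ(1.184) + Φ(-4.473) = 0.8817 + 0.0000 = 0.8817.

Power ≈ 0.882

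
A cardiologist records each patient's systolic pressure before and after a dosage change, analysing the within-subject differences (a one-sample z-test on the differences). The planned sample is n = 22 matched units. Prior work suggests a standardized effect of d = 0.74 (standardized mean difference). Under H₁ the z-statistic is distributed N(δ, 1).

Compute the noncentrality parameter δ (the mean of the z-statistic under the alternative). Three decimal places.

δ = d·√n = 0.74 × √22 = 3.4709

δ ≈ 3.471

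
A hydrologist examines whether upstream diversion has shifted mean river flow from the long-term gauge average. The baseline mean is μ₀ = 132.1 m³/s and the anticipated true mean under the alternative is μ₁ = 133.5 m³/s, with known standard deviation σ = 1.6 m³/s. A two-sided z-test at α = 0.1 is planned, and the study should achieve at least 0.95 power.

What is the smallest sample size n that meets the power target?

Standardized effect: d = |μ₁ − μ₀| / σ = |133.5 − 132.1| / 1.6 = 0.8750
Set Φ(δ − 1.645) = 0.95; then δ − 1.645 = Φ⁻¹(0.95) = 1.645, giving δ = 3.290.
(The Φ(−δ − z_{α/2}) term is vanishingly small for δ > 0 and is dropped in the standard sample-size formula.)
δ = d·√n ⇒ n = (δ/d)² = (3.290 / 0.8750)² = 14.14.
Round up to the next whole unit.

n = 15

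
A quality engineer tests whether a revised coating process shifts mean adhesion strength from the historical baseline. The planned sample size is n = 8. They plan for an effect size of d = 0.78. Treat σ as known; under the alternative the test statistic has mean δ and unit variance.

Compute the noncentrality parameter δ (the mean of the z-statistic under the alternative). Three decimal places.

The noncentrality parameter scales effect size by the design's sample-size factor: δ = d·√n = 0.78 × √8 = 2.2062

δ ≈ 2.206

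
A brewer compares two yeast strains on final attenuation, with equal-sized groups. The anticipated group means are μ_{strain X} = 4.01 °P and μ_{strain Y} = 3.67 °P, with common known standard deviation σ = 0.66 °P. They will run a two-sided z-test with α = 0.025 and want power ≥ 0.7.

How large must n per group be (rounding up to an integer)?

Standardized effect: d = |μ_{strain X} − μ_{strain Y}| / σ = |4.01 − 3.67| / 0.66 = 0.5152
Set Φ(δ − 2.241) = 0.7; then δ − 2.241 = Φ⁻¹(0.7) = 0.524, giving δ = 2.766.
(For δ > 0 the lower-tail rejection region contributes negligibly to power, so the one-term inversion is standard.)
δ = d·√(n/2) ⇒ n = 2(δ/d)² = 2 × (2.766 / 0.5152)² = 57.65.
Rounding up, n = 58 per group.

n = 58 per group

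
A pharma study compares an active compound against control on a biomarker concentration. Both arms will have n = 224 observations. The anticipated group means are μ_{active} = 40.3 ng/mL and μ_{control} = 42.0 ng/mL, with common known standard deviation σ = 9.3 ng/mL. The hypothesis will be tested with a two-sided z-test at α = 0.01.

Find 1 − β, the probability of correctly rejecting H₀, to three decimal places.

Power ≈ 0.261

Standardized effect: d = |μ_{active} − μ_{control}| / σ = |40.3 − 42.0| / 9.3 = 0.1828
Noncentrality parameter: δ = d·√(n/2) = 0.1828 × √(224/2) = 1.9345
Critical value for a two-sided test at α = 0.01: z_{α/2} = 2.576.
Power = Φ(δ − 2.576) + Φ(−δ − 2.576) = Φ(-0.641) + Φ(-4.510) = 0.2607 + 0.0000 = 0.2607.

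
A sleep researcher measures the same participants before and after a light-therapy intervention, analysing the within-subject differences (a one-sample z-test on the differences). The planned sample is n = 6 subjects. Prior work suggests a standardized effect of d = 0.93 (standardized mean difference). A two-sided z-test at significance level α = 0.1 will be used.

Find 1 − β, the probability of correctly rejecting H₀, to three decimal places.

Noncentrality parameter: δ = d·√n = 0.93 × √6 = 2.2780
Critical value for a two-sided test at α = 0.1: z_{α/2} = 1.645.
Power = Φ(δ − 1.645) + Φ(−δ − 1.645) = Φ(0.633) + Φ(-3.923) = 0.7367 + 0.0000 = 0.7367.

Power ≈ 0.737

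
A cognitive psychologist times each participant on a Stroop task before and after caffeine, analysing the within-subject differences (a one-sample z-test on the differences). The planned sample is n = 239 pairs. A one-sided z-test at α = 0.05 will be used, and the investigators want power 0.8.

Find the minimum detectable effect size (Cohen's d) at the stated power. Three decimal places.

Required noncentrality: δ = z_{0.05} + z_{0.20} = 1.645 + 0.842 = 2.486.
δ = d·√n ⇒ d = δ/√n = 2.486/√239 = 0.1608.

d ≈ 0.161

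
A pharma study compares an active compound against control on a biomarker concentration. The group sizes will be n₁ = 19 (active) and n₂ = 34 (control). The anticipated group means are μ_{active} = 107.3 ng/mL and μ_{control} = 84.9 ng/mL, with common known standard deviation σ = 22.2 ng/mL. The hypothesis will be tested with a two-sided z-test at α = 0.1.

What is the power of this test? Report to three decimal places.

Standardized effect: d = |μ_{active} − μ_{control}| / σ = |107.3 − 84.9| / 22.2 = 1.0090
Noncentrality parameter: δ = d / √(1/n₁ + 1/n₂) = 1.0090 / √(1/19 + 1/34) = 3.5227
Critical value for a two-sided test at α = 0.1: z_{α/2} = 1.645.
Power = Φ(δ − 1.645) + Φ(−δ − 1.645) = Φ(1.878) + Φ(-5.168) = 0.9698 + 0.0000 = 0.9698.

Power ≈ 0.970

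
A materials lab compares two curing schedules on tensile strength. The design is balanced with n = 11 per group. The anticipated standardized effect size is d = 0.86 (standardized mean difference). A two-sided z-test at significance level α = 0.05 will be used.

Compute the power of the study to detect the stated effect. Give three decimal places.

Power ≈ 0.523

Noncentrality parameter: δ = d·√(n/2) = 0.86 × √(11/2) = 2.0169
Critical value for a two-sided test at α = 0.05: z_{α/2} = 1.960.
Power = Φ(δ − 1.960) + Φ(−δ − 1.960) = Φ(0.057) + Φ(-3.977) = 0.5227 + 0.0000 = 0.5227.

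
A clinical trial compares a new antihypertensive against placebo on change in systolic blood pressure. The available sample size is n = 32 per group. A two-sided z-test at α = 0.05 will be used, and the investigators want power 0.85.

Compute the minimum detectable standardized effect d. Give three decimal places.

d ≈ 0.749

Need Φ(δ − 1.960) = 0.85, so δ = 1.960 + 1.036 = 2.996.
(The second rejection-region term Φ(−δ − z_{α/2}) is negligible and dropped.)
δ = d·√(n/2) ⇒ d = δ/√(n/2) = 2.996/√(32/2) = 0.7491.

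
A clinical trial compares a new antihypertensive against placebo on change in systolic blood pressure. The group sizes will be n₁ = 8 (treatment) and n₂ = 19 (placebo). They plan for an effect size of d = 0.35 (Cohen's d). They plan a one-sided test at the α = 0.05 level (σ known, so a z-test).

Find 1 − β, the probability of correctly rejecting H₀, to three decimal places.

Noncentrality parameter: δ = d / √(1/n₁ + 1/n₂) = 0.35 / √(1/8 + 1/19) = 0.8304
One-sided α = 0.05 → critical value z_{0.05} = 1.645.
Power = Φ(δ − 1.645) = Φ(-0.814) = 0.2077.

Power ≈ 0.208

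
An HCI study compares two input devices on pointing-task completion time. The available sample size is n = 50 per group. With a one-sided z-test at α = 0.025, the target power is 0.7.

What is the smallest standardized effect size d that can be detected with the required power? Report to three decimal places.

d ≈ 0.497

Need Φ(δ − 1.960) = 0.7, so δ = 1.960 + 0.524 = 2.484.
δ = d·√(n/2) ⇒ d = δ/√(n/2) = 2.484/√(50/2) = 0.4969.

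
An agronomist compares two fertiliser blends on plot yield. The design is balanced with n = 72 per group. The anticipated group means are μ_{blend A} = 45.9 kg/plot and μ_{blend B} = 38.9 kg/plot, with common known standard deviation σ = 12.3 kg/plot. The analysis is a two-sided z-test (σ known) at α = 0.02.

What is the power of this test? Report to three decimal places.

Standardized effect: d = |μ_{blend A} − μ_{blend B}| / σ = |45.9 − 38.9| / 12.3 = 0.5691
Noncentrality parameter: δ = d·√(n/2) = 0.5691 × √(72/2) = 3.4146
Critical value for a two-sided test at α = 0.02: z_{α/2} = 2.326.
Power = Φ(δ − 2.326) + Φ(−δ − 2.326) = Φ(1.088) + Φ(-5.741) = 0.8618 + 0.0000 = 0.8618.

Power ≈ 0.862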